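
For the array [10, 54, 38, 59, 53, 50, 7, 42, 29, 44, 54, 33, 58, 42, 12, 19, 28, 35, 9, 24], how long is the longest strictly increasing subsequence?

6

One longest increasing subsequence is 10, 38, 42, 44, 54, 58 (positions 1,3,8,10,11,13), of length 6; no longer one exists.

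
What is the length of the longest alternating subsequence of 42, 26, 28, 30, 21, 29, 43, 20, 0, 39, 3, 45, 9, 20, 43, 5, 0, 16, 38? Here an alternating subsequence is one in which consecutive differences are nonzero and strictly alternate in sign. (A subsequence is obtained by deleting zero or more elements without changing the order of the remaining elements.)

13

Track the best alternating length ending on an up-step vs a down-step at each position: up/down = 1/1, 1/2, 3/2, 3/2, 1/4, 5/4, 5/1, 1/6, 1/6, 7/6, 7/8, 9/1, 9/10, 11/10, 11/10, 9/12, 1/12, 13/12, 13/12.
The maximum over both is 13; one such subsequence is 42, 26, 28, 21, 29, 20, 39, 3, 45, 9, 20, 5, 16.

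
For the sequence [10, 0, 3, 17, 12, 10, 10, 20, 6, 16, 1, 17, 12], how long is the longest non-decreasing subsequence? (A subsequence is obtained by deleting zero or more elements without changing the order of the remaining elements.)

6

Let dp[i] be the longest non-decreasing subsequence ending at position i. Then dp = [1, 1, 2, 3, 3, 3, 4, 5, 3, 5, 2, 6, 5].
The maximum is 6; one witness is 0, 3, 10, 10, 16, 17 at positions 2,3,6,7,10,12.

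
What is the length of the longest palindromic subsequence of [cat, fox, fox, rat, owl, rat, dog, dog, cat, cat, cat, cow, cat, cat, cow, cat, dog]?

Using dp[i][j] = 2 + dp[i+1][j−1] if the ends match, else max(dp[i+1][j], dp[i][j−1]):
dp[1][17] = 9. A witness is dog cat cat cat cow cat cat cat dog at positions 7,9,10,11,12,13,14,16,17.

9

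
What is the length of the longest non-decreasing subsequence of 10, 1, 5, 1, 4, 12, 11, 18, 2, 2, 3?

Let dp[i] be the longest non-decreasing subsequence ending at position i. Then dp = [1, 1, 2, 2, 3, 4, 4, 5, 3, 4, 5].
The maximum is 5; one witness is 1, 1, 4, 12, 18 at positions 2,4,5,6,8.

5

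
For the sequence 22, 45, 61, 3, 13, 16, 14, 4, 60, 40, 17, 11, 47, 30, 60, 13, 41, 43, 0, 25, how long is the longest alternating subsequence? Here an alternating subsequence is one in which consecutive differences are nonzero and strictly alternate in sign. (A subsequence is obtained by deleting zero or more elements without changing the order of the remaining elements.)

A longest alternating subsequence is 22, 45, 3, 16, 14, 60, 40, 47, 30, 60, 13, 41, 0, 25 (positions 1,2,4,6,7,9,10,13,14,15,16,17,19,20); its 13 consecutive differences strictly alternate in sign, and length 14 is optimal.

14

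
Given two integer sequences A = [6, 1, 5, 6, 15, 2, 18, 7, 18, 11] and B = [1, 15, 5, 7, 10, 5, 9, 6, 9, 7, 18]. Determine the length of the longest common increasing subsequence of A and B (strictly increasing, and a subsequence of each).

5

A longest common strictly increasing subsequence is 1, 5, 6, 7, 18 (length 5); it appears in order in both A and B, and no longer such subsequence exists.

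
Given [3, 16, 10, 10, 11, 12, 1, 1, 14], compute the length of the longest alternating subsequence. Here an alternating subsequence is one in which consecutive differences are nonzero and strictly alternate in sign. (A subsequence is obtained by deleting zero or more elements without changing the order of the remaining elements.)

6

A longest alternating subsequence is 3, 16, 10, 11, 1, 14 (positions 1,2,3,5,7,9); its 5 consecutive differences strictly alternate in sign, and length 6 is optimal.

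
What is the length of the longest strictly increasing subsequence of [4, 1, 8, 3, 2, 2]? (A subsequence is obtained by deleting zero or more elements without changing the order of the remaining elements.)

One longest increasing subsequence is 4, 8 (positions 1,3), of length 2; no longer one exists.

2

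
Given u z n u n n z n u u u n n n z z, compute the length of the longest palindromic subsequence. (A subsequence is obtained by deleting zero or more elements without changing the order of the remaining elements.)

11

Using dp[i][j] = 2 + dp[i+1][j−1] if the ends match, else max(dp[i+1][j], dp[i][j−1]):
dp[1][16] = 11. A witness is znnnuuunnnz at positions 2,5,6,8,9,10,11,12,13,14,16.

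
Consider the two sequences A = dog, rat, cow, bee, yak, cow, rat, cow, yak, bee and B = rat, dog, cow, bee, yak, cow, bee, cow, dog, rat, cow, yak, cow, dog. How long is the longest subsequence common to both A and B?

Backtracking the LCS table gives one alignment: dog (A1,B2) → cow (A3,B3) → bee (A4,B4) → yak (A5,B5) → cow (A6,B8) → rat (A7,B10) → cow (A8,B11) → yak (A9,B12).
So the longest common subsequence has length 8.

8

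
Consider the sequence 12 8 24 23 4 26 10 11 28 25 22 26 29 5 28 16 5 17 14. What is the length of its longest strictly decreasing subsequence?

Scanning left to right, the best length ending at each element is: 12→1, 8→2, 24→1, 23→2, 4→3, 26→1, 10→3, 11→3, 28→1, 25→2, 22→3, 26→2, 29→1, 5→4, 28→2, 16→4, 5→5, 17→4, 14→5.
So the longest decreasing subsequence has length 5, e.g. 24, 23, 22, 16, 5.

5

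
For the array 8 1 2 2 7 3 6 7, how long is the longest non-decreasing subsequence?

6

One longest non-decreasing subsequence is 1, 2, 2, 3, 6, 7 (positions 2,3,4,6,7,8), of length 6; no longer one exists.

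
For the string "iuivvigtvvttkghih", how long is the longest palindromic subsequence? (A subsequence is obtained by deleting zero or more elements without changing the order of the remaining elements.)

Using dp[i][j] = 2 + dp[i+1][j−1] if the ends match, else max(dp[i+1][j], dp[i][j−1]):
dp[1][17] = 8. A witness is igtvvtgi at positions 6,7,8,9,10,12,14,16.

8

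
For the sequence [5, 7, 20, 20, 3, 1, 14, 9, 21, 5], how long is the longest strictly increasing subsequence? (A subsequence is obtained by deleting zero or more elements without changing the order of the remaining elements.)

4

Scanning left to right, the best length ending at each element is: 5→1, 7→2, 20→3, 20→3, 3→1, 1→1, 14→3, 9→3, 21→4, 5→2.
So the longest increasing subsequence has length 4, e.g. 5, 7, 20, 21.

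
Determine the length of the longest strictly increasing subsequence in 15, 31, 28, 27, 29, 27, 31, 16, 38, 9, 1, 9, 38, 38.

Let dp[i] be the longest increasing subsequence ending at position i. Then dp = [1, 2, 2, 2, 3, 2, 4, 2, 5, 1, 1, 2, 5, 5].
The maximum is 5; one witness is 15, 28, 29, 31, 38 at positions 1,3,5,7,9.

5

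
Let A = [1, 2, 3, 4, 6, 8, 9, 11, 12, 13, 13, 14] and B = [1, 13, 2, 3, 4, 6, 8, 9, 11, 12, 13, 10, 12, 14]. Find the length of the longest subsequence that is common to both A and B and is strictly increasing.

11

A longest common strictly increasing subsequence is 1, 2, 3, 4, 6, 8, 9, 11, 12, 13, 14 (length 11); it appears in order in both A and B, and no longer such subsequence exists.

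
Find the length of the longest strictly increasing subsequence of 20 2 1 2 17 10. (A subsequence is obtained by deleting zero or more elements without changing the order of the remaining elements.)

Scanning left to right, the best length ending at each element is: 20→1, 2→1, 1→1, 2→2, 17→3, 10→3.
So the longest increasing subsequence has length 3, e.g. 1, 2, 17.

3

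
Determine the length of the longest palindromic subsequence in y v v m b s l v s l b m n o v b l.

One longest palindromic subsequence is vmblslbmv (positions 3,4,5,7,9,10,11,12,15); it reads the same forward and backward, and the interval DP gives dp[1][17] = 9.

9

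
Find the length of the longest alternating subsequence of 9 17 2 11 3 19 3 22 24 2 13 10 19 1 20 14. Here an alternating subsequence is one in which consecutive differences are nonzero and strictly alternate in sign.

15

Track the best alternating length ending on an up-step vs a down-step at each position: up/down = 1/1, 2/1, 1/3, 4/3, 4/5, 6/1, 4/7, 8/1, 8/1, 1/9, 10/9, 10/11, 12/9, 1/13, 14/9, 14/15.
The maximum over both is 15; one such subsequence is 9, 17, 2, 11, 3, 19, 3, 22, 2, 13, 10, 19, 1, 20, 14.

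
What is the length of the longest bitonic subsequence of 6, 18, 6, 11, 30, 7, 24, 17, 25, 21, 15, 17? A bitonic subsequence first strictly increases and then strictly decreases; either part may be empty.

Let inc[i] be the LIS ending at i and dec[i] the longest strictly decreasing subsequence starting at i. inc = [1, 2, 1, 2, 3, 2, 3, 3, 4, 4, 3, 4], dec = [1, 3, 1, 2, 4, 1, 3, 2, 3, 2, 1, 1].
max_i inc[i]+dec[i]−1 = 6, with one witness 6, 18, 30, 25, 21, 17.

6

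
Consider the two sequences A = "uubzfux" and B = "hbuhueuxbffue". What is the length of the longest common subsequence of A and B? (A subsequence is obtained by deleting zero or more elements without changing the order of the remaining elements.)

Backtracking the LCS table gives one alignment: u (A1,B5) → u (A2,B7) → b (A3,B9) → f (A5,B11) → u (A6,B12).
So the longest common subsequence has length 5.

5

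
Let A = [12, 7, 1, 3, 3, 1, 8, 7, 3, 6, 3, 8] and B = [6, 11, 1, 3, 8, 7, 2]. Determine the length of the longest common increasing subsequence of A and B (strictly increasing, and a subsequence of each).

For each value that appears in both, track the longest common increasing run ending there.
The best achievable length is 3; one witness is 1, 3, 8 (A-positions 3,4,7, B-positions 3,4,5).

3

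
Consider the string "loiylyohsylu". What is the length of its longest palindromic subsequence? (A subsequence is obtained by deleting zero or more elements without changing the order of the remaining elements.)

One longest palindromic subsequence is loylyol (positions 1,2,4,5,6,7,11); it reads the same forward and backward, and the interval DP gives dp[1][12] = 7.

7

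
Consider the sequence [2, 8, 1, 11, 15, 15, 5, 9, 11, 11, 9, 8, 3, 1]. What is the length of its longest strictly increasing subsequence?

Let dp[i] be the longest increasing subsequence ending at position i. Then dp = [1, 2, 1, 3, 4, 4, 2, 3, 4, 4, 3, 3, 2, 1].
The maximum is 4; one witness is 2, 8, 11, 15 at positions 1,2,4,5.

4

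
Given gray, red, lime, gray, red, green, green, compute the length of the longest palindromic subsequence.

3

One longest palindromic subsequence is red gray red (positions 2,4,5); it reads the same forward and backward, and the interval DP gives dp[1][7] = 3.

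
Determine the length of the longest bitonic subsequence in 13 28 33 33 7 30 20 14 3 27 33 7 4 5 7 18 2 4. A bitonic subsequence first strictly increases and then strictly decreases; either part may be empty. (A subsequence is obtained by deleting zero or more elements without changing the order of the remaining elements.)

Let inc[i] be the LIS ending at i and dec[i] the longest strictly decreasing subsequence starting at i. inc = [1, 2, 3, 3, 1, 3, 2, 2, 1, 3, 4, 2, 2, 3, 4, 5, 1, 2], dec = [4, 6, 7, 7, 3, 6, 5, 4, 2, 4, 4, 3, 2, 2, 2, 2, 1, 1].
max_i inc[i]+dec[i]−1 = 9, with one witness 13, 28, 33, 30, 20, 14, 7, 5, 4.

9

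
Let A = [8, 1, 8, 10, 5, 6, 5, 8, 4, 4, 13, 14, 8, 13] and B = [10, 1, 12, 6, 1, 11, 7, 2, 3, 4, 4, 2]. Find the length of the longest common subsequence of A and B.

A longest common subsequence is 1, 6, 4, 4 (length 4); the LCS DP confirms no longer common subsequence exists.

4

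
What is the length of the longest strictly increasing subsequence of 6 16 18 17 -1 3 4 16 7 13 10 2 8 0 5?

5

One longest increasing subsequence is -1, 3, 4, 7, 13 (positions 5,6,7,9,10), of length 5; no longer one exists.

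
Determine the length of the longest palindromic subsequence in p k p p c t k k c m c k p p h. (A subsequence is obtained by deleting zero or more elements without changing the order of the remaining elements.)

9

One longest palindromic subsequence is ppkcmckpp (positions 3,4,7,9,10,11,12,13,14); it reads the same forward and backward, and the interval DP gives dp[1][15] = 9.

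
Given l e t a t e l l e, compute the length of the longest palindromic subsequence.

7

Using dp[i][j] = 2 + dp[i+1][j−1] if the ends match, else max(dp[i+1][j], dp[i][j−1]):
dp[1][9] = 7. A witness is letatel at positions 1,2,3,4,5,6,8.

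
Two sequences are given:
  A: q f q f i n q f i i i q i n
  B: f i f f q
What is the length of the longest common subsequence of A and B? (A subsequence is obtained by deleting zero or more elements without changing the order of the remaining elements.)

A longest common subsequence is fffq (length 4); the LCS DP confirms no longer common subsequence exists.

4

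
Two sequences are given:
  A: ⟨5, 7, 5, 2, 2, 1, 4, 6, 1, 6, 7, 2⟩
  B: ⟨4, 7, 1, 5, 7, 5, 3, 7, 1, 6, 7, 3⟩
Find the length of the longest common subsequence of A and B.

6

Backtracking the LCS table gives one alignment: 5 (A1,B4) → 7 (A2,B5) → 5 (A3,B6) → 1 (A9,B9) → 6 (A10,B10) → 7 (A11,B11).
So the longest common subsequence has length 6.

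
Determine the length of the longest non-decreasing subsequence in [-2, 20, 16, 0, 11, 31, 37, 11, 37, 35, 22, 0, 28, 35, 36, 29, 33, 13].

Let dp[i] be the longest non-decreasing subsequence ending at position i. Then dp = [1, 2, 2, 2, 3, 4, 5, 4, 6, 5, 5, 3, 6, 7, 8, 7, 8, 5].
The maximum is 8; one witness is -2, 0, 11, 11, 22, 28, 35, 36 at positions 1,4,5,8,11,13,14,15.

8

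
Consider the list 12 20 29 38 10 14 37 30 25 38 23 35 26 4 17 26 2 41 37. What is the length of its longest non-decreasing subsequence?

Let dp[i] be the longest non-decreasing subsequence ending at position i. Then dp = [1, 2, 3, 4, 1, 2, 4, 4, 3, 5, 3, 5, 4, 1, 3, 5, 1, 6, 6].
The maximum is 6; one witness is 12, 20, 29, 38, 38, 41 at positions 1,2,3,4,10,18.

6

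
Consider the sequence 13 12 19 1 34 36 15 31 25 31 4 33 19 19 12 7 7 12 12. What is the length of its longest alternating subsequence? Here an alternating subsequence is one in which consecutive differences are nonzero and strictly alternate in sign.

13

Track the best alternating length ending on an up-step vs a down-step at each position: up/down = 1/1, 1/2, 3/1, 1/4, 5/1, 5/1, 5/6, 7/6, 7/8, 9/6, 5/10, 11/6, 11/12, 11/12, 11/12, 11/12, 11/12, 13/12, 13/12.
The maximum over both is 13; one such subsequence is 13, 12, 19, 1, 34, 15, 31, 25, 31, 4, 33, 7, 12.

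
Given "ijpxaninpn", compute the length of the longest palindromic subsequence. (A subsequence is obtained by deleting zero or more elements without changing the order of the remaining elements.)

One longest palindromic subsequence is pninp (positions 3,6,7,8,9); it reads the same forward and backward, and the interval DP gives dp[1][10] = 5.

5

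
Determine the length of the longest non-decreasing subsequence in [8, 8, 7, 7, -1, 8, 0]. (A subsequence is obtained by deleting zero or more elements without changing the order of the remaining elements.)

3

Let dp[i] be the longest non-decreasing subsequence ending at position i. Then dp = [1, 2, 1, 2, 1, 3, 2].
The maximum is 3; one witness is 8, 8, 8 at positions 1,2,6.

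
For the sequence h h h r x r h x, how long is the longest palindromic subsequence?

One longest palindromic subsequence is hrxrh (positions 3,4,5,6,7); it reads the same forward and backward, and the interval DP gives dp[1][8] = 5.

5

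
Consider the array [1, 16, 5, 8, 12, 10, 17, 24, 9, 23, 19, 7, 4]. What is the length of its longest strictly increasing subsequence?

6

Let dp[i] be the longest increasing subsequence ending at position i. Then dp = [1, 2, 2, 3, 4, 4, 5, 6, 4, 6, 6, 3, 2].
The maximum is 6; one witness is 1, 5, 8, 12, 17, 24 at positions 1,3,4,5,7,8.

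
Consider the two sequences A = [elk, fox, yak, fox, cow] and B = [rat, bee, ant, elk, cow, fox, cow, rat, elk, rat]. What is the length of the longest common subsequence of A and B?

A longest common subsequence is elk, fox, cow (length 3); the LCS DP confirms no longer common subsequence exists.

3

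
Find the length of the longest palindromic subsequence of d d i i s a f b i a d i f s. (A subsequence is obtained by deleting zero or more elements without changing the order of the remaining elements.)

7

Using dp[i][j] = 2 + dp[i+1][j−1] if the ends match, else max(dp[i+1][j], dp[i][j−1]):
dp[1][14] = 7. A witness is sfidifs at positions 5,7,9,11,12,13,14.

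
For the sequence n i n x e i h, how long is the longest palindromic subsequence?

3

One longest palindromic subsequence is iei (positions 2,5,6); it reads the same forward and backward, and the interval DP gives dp[1][7] = 3.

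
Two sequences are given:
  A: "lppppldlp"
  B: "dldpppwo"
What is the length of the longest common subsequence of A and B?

4

Backtracking the LCS table gives one alignment: l (A1,B2) → p (A2,B4) → p (A3,B5) → p (A4,B6).
So the longest common subsequence has length 4.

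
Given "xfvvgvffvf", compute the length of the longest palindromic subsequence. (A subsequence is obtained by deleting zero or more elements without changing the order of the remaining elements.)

7

Using dp[i][j] = 2 + dp[i+1][j−1] if the ends match, else max(dp[i+1][j], dp[i][j−1]):
dp[1][10] = 7. A witness is fvvgvvf at positions 2,3,4,5,6,9,10.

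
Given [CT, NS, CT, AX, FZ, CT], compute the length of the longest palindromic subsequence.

3

One longest palindromic subsequence is CT FZ CT (positions 1,5,6); it reads the same forward and backward, and the interval DP gives dp[1][6] = 3.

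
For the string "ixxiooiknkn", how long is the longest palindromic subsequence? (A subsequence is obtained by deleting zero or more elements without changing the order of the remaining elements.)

4

Using dp[i][j] = 2 + dp[i+1][j−1] if the ends match, else max(dp[i+1][j], dp[i][j−1]):
dp[1][11] = 4. A witness is iooi at positions 4,5,6,7.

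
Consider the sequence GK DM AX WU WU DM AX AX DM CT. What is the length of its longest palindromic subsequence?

6

One longest palindromic subsequence is DM AX WU WU AX DM (positions 2,3,4,5,8,9); it reads the same forward and backward, and the interval DP gives dp[1][10] = 6.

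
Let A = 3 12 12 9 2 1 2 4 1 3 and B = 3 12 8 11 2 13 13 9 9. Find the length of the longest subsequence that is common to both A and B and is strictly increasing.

A longest common strictly increasing subsequence is 3, 12 (length 2); it appears in order in both A and B, and no longer such subsequence exists.

2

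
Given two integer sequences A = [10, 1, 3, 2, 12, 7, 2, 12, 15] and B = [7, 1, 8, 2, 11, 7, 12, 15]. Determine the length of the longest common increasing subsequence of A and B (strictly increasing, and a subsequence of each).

For each value that appears in both, track the longest common increasing run ending there.
The best achievable length is 5; one witness is 1, 2, 7, 12, 15 (A-positions 2,4,6,8,9, B-positions 2,4,6,7,8).

5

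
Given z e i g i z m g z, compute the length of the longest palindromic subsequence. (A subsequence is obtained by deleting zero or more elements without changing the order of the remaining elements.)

5

One longest palindromic subsequence is zgmgz (positions 1,4,7,8,9); it reads the same forward and backward, and the interval DP gives dp[1][9] = 5.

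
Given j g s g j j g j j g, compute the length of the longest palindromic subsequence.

7

Using dp[i][j] = 2 + dp[i+1][j−1] if the ends match, else max(dp[i+1][j], dp[i][j−1]):
dp[1][10] = 7. A witness is gjjgjjg at positions 2,5,6,7,8,9,10.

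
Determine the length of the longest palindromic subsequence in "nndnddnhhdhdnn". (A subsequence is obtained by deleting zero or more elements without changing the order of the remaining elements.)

One longest palindromic subsequence is nnddhhddnn (positions 1,2,3,6,8,9,10,12,13,14); it reads the same forward and backward, and the interval DP gives dp[1][14] = 10.

10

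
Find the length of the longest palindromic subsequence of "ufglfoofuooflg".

One longest palindromic subsequence is glfoouooflg (positions 3,4,5,6,7,9,10,11,12,13,14); it reads the same forward and backward, and the interval DP gives dp[1][14] = 11.

11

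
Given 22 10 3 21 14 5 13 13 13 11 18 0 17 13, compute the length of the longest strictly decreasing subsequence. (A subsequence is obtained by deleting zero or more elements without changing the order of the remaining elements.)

6

One longest decreasing subsequence is 22, 21, 14, 13, 11, 0 (positions 1,4,5,7,10,12), of length 6; no longer one exists.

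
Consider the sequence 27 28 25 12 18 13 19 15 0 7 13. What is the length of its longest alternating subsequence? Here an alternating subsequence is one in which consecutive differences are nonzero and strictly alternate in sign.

A longest alternating subsequence is 27, 28, 12, 18, 13, 19, 0, 7 (positions 1,2,4,5,6,7,9,10); its 7 consecutive differences strictly alternate in sign, and length 8 is optimal.

8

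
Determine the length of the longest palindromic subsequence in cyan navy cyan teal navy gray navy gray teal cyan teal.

One longest palindromic subsequence is cyan teal gray navy gray teal cyan (positions 3,4,6,7,8,9,10); it reads the same forward and backward, and the interval DP gives dp[1][11] = 7.

7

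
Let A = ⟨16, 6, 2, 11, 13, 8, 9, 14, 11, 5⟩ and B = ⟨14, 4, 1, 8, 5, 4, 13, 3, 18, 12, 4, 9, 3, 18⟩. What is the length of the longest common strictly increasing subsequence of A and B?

A longest common strictly increasing subsequence is 8, 9 (length 2); it appears in order in both A and B, and no longer such subsequence exists.

2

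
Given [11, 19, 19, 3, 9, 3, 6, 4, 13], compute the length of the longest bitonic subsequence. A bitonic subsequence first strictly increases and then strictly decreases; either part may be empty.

5

One longest bitonic subsequence is 11, 19, 9, 6, 4 (positions 1,2,5,7,8): it rises to 19 then falls. Length 5 is optimal.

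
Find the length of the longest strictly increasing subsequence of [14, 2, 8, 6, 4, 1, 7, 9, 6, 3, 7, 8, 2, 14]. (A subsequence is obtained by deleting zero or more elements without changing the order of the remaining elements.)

Scanning left to right, the best length ending at each element is: 14→1, 2→1, 8→2, 6→2, 4→2, 1→1, 7→3, 9→4, 6→3, 3→2, 7→4, 8→5, 2→2, 14→6.
So the longest increasing subsequence has length 6, e.g. 2, 4, 6, 7, 8, 14.

6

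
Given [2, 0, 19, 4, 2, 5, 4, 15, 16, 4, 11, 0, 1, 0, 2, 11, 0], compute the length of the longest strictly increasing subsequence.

Let dp[i] be the longest increasing subsequence ending at position i. Then dp = [1, 1, 2, 2, 2, 3, 3, 4, 5, 3, 4, 1, 2, 1, 3, 4, 1].
The maximum is 5; one witness is 2, 4, 5, 15, 16 at positions 1,4,6,8,9.

5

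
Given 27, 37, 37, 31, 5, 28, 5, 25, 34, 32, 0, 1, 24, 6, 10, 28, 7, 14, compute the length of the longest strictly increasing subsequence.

Scanning left to right, the best length ending at each element is: 27→1, 37→2, 37→2, 31→2, 5→1, 28→2, 5→1, 25→2, 34→3, 32→3, 0→1, 1→2, 24→3, 6→3, 10→4, 28→5, 7→4, 14→5.
So the longest increasing subsequence has length 5, e.g. 0, 1, 6, 10, 28.

5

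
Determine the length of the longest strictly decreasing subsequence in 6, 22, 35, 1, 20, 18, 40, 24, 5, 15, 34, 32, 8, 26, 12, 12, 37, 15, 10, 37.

Let dp[i] be the longest decreasing subsequence ending at position i. Then dp = [1, 1, 1, 2, 2, 3, 1, 2, 4, 4, 2, 3, 5, 4, 5, 5, 2, 5, 6, 2].
The maximum is 6; one witness is 22, 20, 18, 15, 12, 10 at positions 2,5,6,10,15,19.

6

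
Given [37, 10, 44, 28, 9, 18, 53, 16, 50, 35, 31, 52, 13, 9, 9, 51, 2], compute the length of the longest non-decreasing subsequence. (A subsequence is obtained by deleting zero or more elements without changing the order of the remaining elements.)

4

Scanning left to right, the best length ending at each element is: 37→1, 10→1, 44→2, 28→2, 9→1, 18→2, 53→3, 16→2, 50→3, 35→3, 31→3, 52→4, 13→2, 9→2, 9→3, 51→4, 2→1.
So the longest non-decreasing subsequence has length 4, e.g. 37, 44, 50, 52.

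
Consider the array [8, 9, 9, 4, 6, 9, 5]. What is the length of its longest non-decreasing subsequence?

Let dp[i] be the longest non-decreasing subsequence ending at position i. Then dp = [1, 2, 3, 1, 2, 4, 2].
The maximum is 4; one witness is 8, 9, 9, 9 at positions 1,2,3,6.

4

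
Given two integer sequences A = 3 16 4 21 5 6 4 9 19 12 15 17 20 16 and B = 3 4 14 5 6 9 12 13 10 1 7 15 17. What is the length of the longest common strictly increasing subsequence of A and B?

A longest common strictly increasing subsequence is 3, 4, 5, 6, 9, 12, 15, 17 (length 8); it appears in order in both A and B, and no longer such subsequence exists.

8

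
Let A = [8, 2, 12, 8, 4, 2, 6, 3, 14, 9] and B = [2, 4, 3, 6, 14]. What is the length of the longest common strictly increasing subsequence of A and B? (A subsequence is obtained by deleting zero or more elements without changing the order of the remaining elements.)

For each value that appears in both, track the longest common increasing run ending there.
The best achievable length is 4; one witness is 2, 4, 6, 14 (A-positions 2,5,7,9, B-positions 1,2,4,5).

4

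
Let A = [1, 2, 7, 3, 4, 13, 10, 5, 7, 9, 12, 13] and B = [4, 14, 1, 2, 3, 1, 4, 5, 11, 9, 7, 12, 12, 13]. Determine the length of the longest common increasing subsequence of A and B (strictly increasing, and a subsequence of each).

8

For each value that appears in both, track the longest common increasing run ending there.
The best achievable length is 8; one witness is 1, 2, 3, 4, 5, 9, 12, 13 (A-positions 1,2,4,5,8,10,11,12, B-positions 3,4,5,7,8,10,12,14).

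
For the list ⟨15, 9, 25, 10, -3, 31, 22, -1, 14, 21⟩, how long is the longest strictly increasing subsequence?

Let dp[i] be the longest increasing subsequence ending at position i. Then dp = [1, 1, 2, 2, 1, 3, 3, 2, 3, 4].
The maximum is 4; one witness is 9, 10, 14, 21 at positions 2,4,9,10.

4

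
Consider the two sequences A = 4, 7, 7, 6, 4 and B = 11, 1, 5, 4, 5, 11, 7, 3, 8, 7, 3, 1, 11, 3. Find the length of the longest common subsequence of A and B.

Backtracking the LCS table gives one alignment: 4 (A1,B4) → 7 (A2,B7) → 7 (A3,B10).
So the longest common subsequence has length 3.

3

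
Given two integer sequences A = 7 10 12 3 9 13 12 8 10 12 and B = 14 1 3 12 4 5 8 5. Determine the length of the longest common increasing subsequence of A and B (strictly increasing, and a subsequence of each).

For each value that appears in both, track the longest common increasing run ending there.
The best achievable length is 2; one witness is 3, 12 (A-positions 4,7, B-positions 3,4).

2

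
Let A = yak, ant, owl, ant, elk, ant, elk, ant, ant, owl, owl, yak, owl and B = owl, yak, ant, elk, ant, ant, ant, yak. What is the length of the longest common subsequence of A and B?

A longest common subsequence is yak, ant, elk, ant, ant, ant, yak (length 7); the LCS DP confirms no longer common subsequence exists.

7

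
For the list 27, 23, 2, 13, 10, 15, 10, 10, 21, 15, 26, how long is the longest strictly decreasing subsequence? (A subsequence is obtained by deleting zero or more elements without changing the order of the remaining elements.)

Let dp[i] be the longest decreasing subsequence ending at position i. Then dp = [1, 2, 3, 3, 4, 3, 4, 4, 3, 4, 2].
The maximum is 4; one witness is 27, 23, 13, 10 at positions 1,2,4,5.

4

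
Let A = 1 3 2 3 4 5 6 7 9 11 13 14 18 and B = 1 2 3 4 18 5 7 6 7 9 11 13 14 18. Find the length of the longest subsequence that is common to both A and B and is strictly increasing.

A longest common strictly increasing subsequence is 1, 2, 3, 4, 5, 6, 7, 9, 11, 13, 14, 18 (length 12); it appears in order in both A and B, and no longer such subsequence exists.

12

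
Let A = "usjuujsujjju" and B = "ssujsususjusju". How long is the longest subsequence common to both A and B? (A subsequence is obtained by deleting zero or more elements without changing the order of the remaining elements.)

Backtracking the LCS table gives one alignment: u (A1,B3) → s (A2,B5) → u (A4,B6) → u (A5,B8) → j (A6,B10) → s (A7,B12) → j (A11,B13) → u (A12,B14).
So the longest common subsequence has length 8.

8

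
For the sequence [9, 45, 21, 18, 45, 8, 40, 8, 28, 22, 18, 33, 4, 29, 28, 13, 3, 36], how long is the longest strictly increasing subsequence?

5

Scanning left to right, the best length ending at each element is: 9→1, 45→2, 21→2, 18→2, 45→3, 8→1, 40→3, 8→1, 28→3, 22→3, 18→2, 33→4, 4→1, 29→4, 28→4, 13→2, 3→1, 36→5.
So the longest increasing subsequence has length 5, e.g. 9, 21, 28, 33, 36.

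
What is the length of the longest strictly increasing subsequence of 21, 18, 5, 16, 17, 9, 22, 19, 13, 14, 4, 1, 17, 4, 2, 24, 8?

6

One longest increasing subsequence is 5, 9, 13, 14, 17, 24 (positions 3,6,9,10,13,16), of length 6; no longer one exists.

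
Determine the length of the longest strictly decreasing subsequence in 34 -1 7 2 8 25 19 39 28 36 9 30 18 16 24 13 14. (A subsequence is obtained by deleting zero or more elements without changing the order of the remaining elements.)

6

Let dp[i] be the longest decreasing subsequence ending at position i. Then dp = [1, 2, 2, 3, 2, 2, 3, 1, 2, 2, 4, 3, 4, 5, 4, 6, 6].
The maximum is 6; one witness is 34, 25, 19, 18, 16, 13 at positions 1,6,7,13,14,16.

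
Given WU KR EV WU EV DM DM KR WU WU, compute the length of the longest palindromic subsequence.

7

One longest palindromic subsequence is WU KR EV WU EV KR WU (positions 1,2,3,4,5,8,10); it reads the same forward and backward, and the interval DP gives dp[1][10] = 7.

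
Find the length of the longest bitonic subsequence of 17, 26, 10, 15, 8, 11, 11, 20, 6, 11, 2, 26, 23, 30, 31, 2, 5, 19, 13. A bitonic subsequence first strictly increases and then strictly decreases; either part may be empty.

Let inc[i] be the LIS ending at i and dec[i] the longest strictly decreasing subsequence starting at i. inc = [1, 2, 1, 2, 1, 2, 2, 3, 1, 2, 1, 4, 4, 5, 6, 1, 2, 3, 3], dec = [5, 5, 4, 4, 3, 3, 3, 3, 2, 2, 1, 4, 3, 3, 3, 1, 1, 2, 1].
max_i inc[i]+dec[i]−1 = 8, with one witness 10, 15, 20, 26, 30, 31, 19, 13.

8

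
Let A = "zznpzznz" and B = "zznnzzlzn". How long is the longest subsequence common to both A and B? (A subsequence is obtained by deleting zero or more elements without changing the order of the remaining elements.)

6

A longest common subsequence is zznzzn (length 6); the LCS DP confirms no longer common subsequence exists.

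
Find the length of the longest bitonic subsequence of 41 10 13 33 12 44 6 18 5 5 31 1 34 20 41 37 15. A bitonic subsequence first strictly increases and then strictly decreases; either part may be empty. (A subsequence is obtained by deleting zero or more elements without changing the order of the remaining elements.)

Let inc[i] be the LIS ending at i and dec[i] the longest strictly decreasing subsequence starting at i. inc = [1, 1, 2, 3, 2, 4, 1, 3, 1, 1, 4, 1, 5, 4, 6, 6, 3], dec = [6, 4, 5, 5, 4, 4, 3, 3, 2, 2, 3, 1, 3, 2, 3, 2, 1].
max_i inc[i]+dec[i]−1 = 8, with one witness 10, 13, 18, 31, 34, 41, 37, 15.

8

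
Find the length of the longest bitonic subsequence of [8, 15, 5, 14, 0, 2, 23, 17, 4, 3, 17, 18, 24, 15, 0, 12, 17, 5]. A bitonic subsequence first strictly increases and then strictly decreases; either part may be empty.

One longest bitonic subsequence is 0, 2, 4, 17, 18, 24, 15, 12, 5 (positions 5,6,9,11,12,13,14,16,18): it rises to 24 then falls. Length 9 is optimal.

9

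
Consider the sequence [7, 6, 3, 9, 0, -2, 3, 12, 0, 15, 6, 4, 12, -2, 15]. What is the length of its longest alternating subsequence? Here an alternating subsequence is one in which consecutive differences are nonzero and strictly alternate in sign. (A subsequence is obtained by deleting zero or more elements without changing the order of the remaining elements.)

Track the best alternating length ending on an up-step vs a down-step at each position: up/down = 1/1, 1/2, 1/2, 3/1, 1/4, 1/4, 5/4, 5/1, 5/6, 7/1, 7/8, 7/8, 9/8, 1/10, 11/1.
The maximum over both is 11; one such subsequence is 7, 6, 9, 0, 3, 0, 15, 6, 12, -2, 15.

11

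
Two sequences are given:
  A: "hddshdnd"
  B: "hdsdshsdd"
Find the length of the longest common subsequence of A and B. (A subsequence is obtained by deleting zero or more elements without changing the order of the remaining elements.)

Backtracking the LCS table gives one alignment: h (A1,B1) → d (A2,B2) → d (A3,B4) → s (A4,B5) → h (A5,B6) → d (A6,B8) → d (A8,B9).
So the longest common subsequence has length 7.

7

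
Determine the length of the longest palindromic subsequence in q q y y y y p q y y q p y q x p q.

One longest palindromic subsequence is qqypqyyqpyqq (positions 1,2,3,7,8,9,10,11,12,13,14,17); it reads the same forward and backward, and the interval DP gives dp[1][17] = 12.

12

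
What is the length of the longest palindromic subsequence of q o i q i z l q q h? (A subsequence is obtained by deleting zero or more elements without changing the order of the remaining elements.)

5

Using dp[i][j] = 2 + dp[i+1][j−1] if the ends match, else max(dp[i+1][j], dp[i][j−1]):
dp[1][10] = 5. A witness is qqlqq at positions 1,4,7,8,9.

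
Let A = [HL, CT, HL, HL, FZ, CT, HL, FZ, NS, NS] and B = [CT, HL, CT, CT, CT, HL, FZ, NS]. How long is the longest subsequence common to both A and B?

6

A longest common subsequence is HL, CT, CT, HL, FZ, NS (length 6); the LCS DP confirms no longer common subsequence exists.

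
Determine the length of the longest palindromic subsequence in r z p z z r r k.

5

One longest palindromic subsequence is rzzzr (positions 1,2,4,5,7); it reads the same forward and backward, and the interval DP gives dp[1][8] = 5.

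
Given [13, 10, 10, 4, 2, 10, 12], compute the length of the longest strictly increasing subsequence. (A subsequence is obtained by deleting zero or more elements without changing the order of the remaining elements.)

3

One longest increasing subsequence is 4, 10, 12 (positions 4,6,7), of length 3; no longer one exists.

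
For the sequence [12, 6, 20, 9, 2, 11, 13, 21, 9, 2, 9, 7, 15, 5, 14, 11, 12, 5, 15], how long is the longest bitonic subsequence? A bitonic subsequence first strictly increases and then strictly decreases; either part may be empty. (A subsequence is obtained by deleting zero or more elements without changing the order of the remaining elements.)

One longest bitonic subsequence is 6, 9, 11, 13, 21, 15, 14, 12, 5 (positions 2,4,6,7,8,13,15,17,18): it rises to 21 then falls. Length 9 is optimal.

9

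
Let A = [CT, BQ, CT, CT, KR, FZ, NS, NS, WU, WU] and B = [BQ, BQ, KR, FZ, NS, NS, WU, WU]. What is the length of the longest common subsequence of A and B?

7

Backtracking the LCS table gives one alignment: BQ (A2,B2) → KR (A5,B3) → FZ (A6,B4) → NS (A7,B5) → NS (A8,B6) → WU (A9,B7) → WU (A10,B8).
So the longest common subsequence has length 7.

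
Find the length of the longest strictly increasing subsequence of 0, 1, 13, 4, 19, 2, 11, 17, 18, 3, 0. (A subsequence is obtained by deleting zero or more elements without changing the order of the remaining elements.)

One longest increasing subsequence is 0, 1, 4, 11, 17, 18 (positions 1,2,4,7,8,9), of length 6; no longer one exists.

6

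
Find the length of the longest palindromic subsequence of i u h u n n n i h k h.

Using dp[i][j] = 2 + dp[i+1][j−1] if the ends match, else max(dp[i+1][j], dp[i][j−1]):
dp[1][11] = 5. A witness is hnnnh at positions 3,5,6,7,11.

5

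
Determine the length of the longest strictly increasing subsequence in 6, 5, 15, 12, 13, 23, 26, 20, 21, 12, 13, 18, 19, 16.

Let dp[i] be the longest increasing subsequence ending at position i. Then dp = [1, 1, 2, 2, 3, 4, 5, 4, 5, 2, 3, 4, 5, 4].
The maximum is 5; one witness is 6, 12, 13, 23, 26 at positions 1,4,5,6,7.

5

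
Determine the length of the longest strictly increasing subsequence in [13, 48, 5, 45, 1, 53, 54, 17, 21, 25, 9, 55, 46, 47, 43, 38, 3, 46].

6

Scanning left to right, the best length ending at each element is: 13→1, 48→2, 5→1, 45→2, 1→1, 53→3, 54→4, 17→2, 21→3, 25→4, 9→2, 55→5, 46→5, 47→6, 43→5, 38→5, 3→2, 46→6.
So the longest increasing subsequence has length 6, e.g. 13, 17, 21, 25, 46, 47.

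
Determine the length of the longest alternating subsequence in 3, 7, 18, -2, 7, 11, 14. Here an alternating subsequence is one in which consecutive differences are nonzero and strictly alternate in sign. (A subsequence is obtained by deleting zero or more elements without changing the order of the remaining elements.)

4

Track the best alternating length ending on an up-step vs a down-step at each position: up/down = 1/1, 2/1, 2/1, 1/3, 4/3, 4/3, 4/3.
The maximum over both is 4; one such subsequence is 3, 7, -2, 7.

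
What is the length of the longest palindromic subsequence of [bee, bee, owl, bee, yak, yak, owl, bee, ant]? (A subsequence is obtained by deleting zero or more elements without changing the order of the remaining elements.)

One longest palindromic subsequence is bee owl yak yak owl bee (positions 2,3,5,6,7,8); it reads the same forward and backward, and the interval DP gives dp[1][9] = 6.

6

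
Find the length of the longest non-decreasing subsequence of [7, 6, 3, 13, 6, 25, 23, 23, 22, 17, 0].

Let dp[i] be the longest non-decreasing subsequence ending at position i. Then dp = [1, 1, 1, 2, 2, 3, 3, 4, 3, 3, 1].
The maximum is 4; one witness is 7, 13, 23, 23 at positions 1,4,7,8.

4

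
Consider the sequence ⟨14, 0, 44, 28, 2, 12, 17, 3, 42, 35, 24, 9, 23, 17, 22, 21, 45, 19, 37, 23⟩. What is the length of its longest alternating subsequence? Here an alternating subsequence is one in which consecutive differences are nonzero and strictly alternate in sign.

A longest alternating subsequence is 14, 0, 44, 2, 12, 3, 42, 9, 23, 17, 22, 21, 45, 19, 37, 23 (positions 1,2,3,5,6,8,9,12,13,14,15,16,17,18,19,20); its 15 consecutive differences strictly alternate in sign, and length 16 is optimal.

16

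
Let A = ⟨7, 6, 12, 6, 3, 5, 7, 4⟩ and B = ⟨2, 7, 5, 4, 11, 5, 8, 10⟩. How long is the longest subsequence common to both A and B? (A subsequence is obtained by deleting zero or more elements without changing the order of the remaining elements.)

3

Backtracking the LCS table gives one alignment: 7 (A1,B2) → 5 (A6,B3) → 4 (A8,B4).
So the longest common subsequence has length 3.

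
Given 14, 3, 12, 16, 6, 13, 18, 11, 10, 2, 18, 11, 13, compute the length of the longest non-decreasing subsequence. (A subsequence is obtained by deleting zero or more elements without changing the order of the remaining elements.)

5

Scanning left to right, the best length ending at each element is: 14→1, 3→1, 12→2, 16→3, 6→2, 13→3, 18→4, 11→3, 10→3, 2→1, 18→5, 11→4, 13→5.
So the longest non-decreasing subsequence has length 5, e.g. 3, 12, 16, 18, 18.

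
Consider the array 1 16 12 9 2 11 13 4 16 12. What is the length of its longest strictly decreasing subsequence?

4

Let dp[i] be the longest decreasing subsequence ending at position i. Then dp = [1, 1, 2, 3, 4, 3, 2, 4, 1, 3].
The maximum is 4; one witness is 16, 12, 9, 2 at positions 2,3,4,5.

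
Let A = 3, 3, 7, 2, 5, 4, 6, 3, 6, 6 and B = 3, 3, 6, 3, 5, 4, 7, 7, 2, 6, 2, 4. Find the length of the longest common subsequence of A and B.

Backtracking the LCS table gives one alignment: 3 (A1,B2) → 3 (A2,B4) → 7 (A3,B8) → 2 (A4,B11) → 4 (A6,B12).
So the longest common subsequence has length 5.

5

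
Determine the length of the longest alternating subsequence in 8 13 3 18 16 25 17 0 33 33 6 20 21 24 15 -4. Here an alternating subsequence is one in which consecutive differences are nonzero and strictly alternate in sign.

11

Track the best alternating length ending on an up-step vs a down-step at each position: up/down = 1/1, 2/1, 1/3, 4/1, 4/5, 6/1, 6/7, 1/7, 8/1, 8/1, 8/9, 10/9, 10/9, 10/9, 10/11, 1/11.
The maximum over both is 11; one such subsequence is 8, 13, 3, 18, 16, 25, 17, 33, 6, 20, 15.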